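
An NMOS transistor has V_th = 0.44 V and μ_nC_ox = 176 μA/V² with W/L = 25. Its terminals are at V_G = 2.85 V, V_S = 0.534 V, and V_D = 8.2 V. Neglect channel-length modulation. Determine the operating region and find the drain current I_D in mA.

V_GS = V_G − V_S = 2.85 − 0.534 = 2.32 V; V_DS = V_D − V_S = 8.2 − 0.534 = 7.67 V.
k_n = μ_nC_ox · (W/L) = 4.4 mA/V².
V_ov = V_GS − V_th = 2.32 − 0.44 = 1.88 V.
Since V_DS = 7.67 V ≥ V_ov = 1.88 V, the device is in saturation.
I_D = ½ k_n V_ov² = 0.5 × 4.4 × 1.88² = 7.74 mA.

Saturation; I_D = 7.74 mA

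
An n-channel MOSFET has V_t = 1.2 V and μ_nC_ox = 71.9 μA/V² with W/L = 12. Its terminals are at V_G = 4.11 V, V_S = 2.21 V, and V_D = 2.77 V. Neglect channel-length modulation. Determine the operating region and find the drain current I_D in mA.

Triode; I_D = 0.203 mA

V_GS = V_G − V_S = 4.11 − 2.21 = 1.9 V; V_DS = V_D − V_S = 2.77 − 2.21 = 0.56 V.
k_n = μ_nC_ox · (W/L) = 0.8628 mA/V².
V_ov = V_GS − V_t = 1.9 − 1.2 = 0.7 V.
Since V_DS = 0.56 V < V_ov = 0.7 V, the device is in the triode region.
I_D = k_n [V_ov · V_DS − ½ V_DS²] = 0.8628 × [0.7 × 0.56 − 0.5 × 0.56²] = 0.203 mA.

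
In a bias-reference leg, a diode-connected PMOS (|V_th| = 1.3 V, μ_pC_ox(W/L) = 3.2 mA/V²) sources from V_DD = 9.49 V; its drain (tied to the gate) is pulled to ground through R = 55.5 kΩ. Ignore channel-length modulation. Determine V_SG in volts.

V_SG = 1.60 V

With gate tied to drain, V_SG = V_SD ≥ V_SG − |V_th|, so the device is in saturation.
KCL at the drain: ½ k_p (V_SG − |V_th|)² = (V_DD − V_SG)/R.
Let x = V_SG − 1.3. Then 88.8 x² + x − 8.19 = 0, giving x = 0.298 V (positive root), so V_SG = 1.6 V.
I_D = (V_DD − V_SG)/R = (9.49 − 1.6) / 55.5 = 0.142 mA.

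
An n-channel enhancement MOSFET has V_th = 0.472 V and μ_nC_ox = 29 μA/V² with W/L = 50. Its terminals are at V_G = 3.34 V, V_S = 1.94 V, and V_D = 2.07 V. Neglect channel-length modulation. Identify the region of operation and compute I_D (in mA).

Triode; I_D = 0.163 mA

V_GS = V_G − V_S = 3.34 − 1.94 = 1.4 V; V_DS = V_D − V_S = 2.07 − 1.94 = 0.13 V.
k_n = μ_nC_ox · (W/L) = 1.45 mA/V².
V_ov = V_GS − V_th = 1.4 − 0.472 = 0.928 V.
Since V_DS = 0.13 V < V_ov = 0.928 V, the device is in the triode region.
I_D = k_n [V_ov · V_DS − ½ V_DS²] = 1.45 × [0.928 × 0.13 − 0.5 × 0.13²] = 0.163 mA.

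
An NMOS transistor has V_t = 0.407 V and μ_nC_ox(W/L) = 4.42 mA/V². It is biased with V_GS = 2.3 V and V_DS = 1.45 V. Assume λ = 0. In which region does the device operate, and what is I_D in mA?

V_ov = V_GS − V_t = 2.3 − 0.407 = 1.89 V.
Since V_DS = 1.45 V < V_ov = 1.89 V, the device is in the triode region.
I_D = k_n [V_ov · V_DS − ½ V_DS²] = 4.42 × [1.89 × 1.45 − 0.5 × 1.45²] = 7.49 mA.

Triode; I_D = 7.49 mA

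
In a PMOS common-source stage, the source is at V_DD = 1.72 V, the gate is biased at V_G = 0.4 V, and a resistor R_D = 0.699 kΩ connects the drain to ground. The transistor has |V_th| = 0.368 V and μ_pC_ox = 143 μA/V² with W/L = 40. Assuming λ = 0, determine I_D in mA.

I_D = 1.83 mA

V_SG = V_DD − V_G = 1.72 − 0.4 = 1.32 V, so V_ov = 1.32 − 0.368 = 0.952 V.
k_p = μ_pC_ox · (W/L) = 5.72 mA/V².
Assume saturation: I_D = ½ k_p V_ov² = 0.5 × 5.72 × 0.952² = 2.59 mA, giving V_SD = V_DD − I_D R_D = 1.72 − 2.59 × 0.699 = -0.0918 V.
But -0.0918 V < V_ov = 0.952 V, so the device is actually in triode.
In triode I_D = k_p[V_ov V_SD − ½ V_SD²] and I_D = (V_DD − V_SD)/R_D. Equating: 2 V_SD² − 4.806 V_SD + 1.72 = 0, giving V_SD = 0.437 V (the root below V_ov).
I_D = (1.72 − 0.437) / 0.699 = 1.83 mA.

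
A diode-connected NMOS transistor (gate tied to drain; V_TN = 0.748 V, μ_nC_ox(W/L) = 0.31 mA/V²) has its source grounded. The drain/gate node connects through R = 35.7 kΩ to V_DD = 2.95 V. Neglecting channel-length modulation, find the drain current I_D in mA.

I_D = 0.0464 mA

With gate tied to drain, V_GS = V_DS ≥ V_GS − V_TN, so the device is in saturation.
KCL at the drain: ½ k_n (V_GS − V_TN)² = (V_DD − V_GS)/R.
Let x = V_GS − 0.748. Then 5.53 x² + x − 2.202 = 0, giving x = 0.547 V (positive root), so V_GS = 1.29 V.
I_D = (V_DD − V_GS)/R = (2.95 − 1.29) / 35.7 = 0.0464 mA.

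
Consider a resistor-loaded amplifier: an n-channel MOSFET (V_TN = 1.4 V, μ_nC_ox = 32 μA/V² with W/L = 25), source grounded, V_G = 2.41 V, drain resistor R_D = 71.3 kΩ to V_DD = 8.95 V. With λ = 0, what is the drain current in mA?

V_GS = V_G = 2.41 V, so V_ov = 2.41 − 1.4 = 1.01 V.
k_n = μ_nC_ox · (W/L) = 0.8 mA/V².
Assume saturation: I_D = ½ k_n V_ov² = 0.5 × 0.8 × 1.01² = 0.408 mA, giving V_DS = V_DD − I_D R_D = 8.95 − 0.408 × 71.3 = -20.1 V.
But -20.1 V < V_ov = 1.01 V, so the device is actually in triode.
In triode I_D = k_n[V_ov V_DS − ½ V_DS²] and I_D = (V_DD − V_DS)/R_D. Equating: 28.5 V_DS² − 58.61 V_DS + 8.95 = 0, giving V_DS = 0.166 V (the root below V_ov).
I_D = (8.95 − 0.166) / 71.3 = 0.123 mA.

I_D = 0.123 mA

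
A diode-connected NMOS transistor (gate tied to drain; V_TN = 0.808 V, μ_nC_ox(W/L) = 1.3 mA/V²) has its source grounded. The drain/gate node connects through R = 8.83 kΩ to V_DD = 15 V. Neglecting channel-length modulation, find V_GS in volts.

With gate tied to drain, V_GS = V_DS ≥ V_GS − V_TN, so the device is in saturation.
KCL at the drain: ½ k_n (V_GS − V_TN)² = (V_DD − V_GS)/R.
Let x = V_GS − 0.808. Then 5.74 x² + x − 14.19 = 0, giving x = 1.49 V (positive root), so V_GS = 2.3 V.
I_D = (V_DD − V_GS)/R = (15 − 2.3) / 8.83 = 1.44 mA.

V_GS = 2.30 V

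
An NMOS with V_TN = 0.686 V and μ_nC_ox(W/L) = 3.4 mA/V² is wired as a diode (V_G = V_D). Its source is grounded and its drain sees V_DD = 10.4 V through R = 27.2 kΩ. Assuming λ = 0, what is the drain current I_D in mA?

With gate tied to drain, V_GS = V_DS ≥ V_GS − V_TN, so the device is in saturation.
KCL at the drain: ½ k_n (V_GS − V_TN)² = (V_DD − V_GS)/R.
Let x = V_GS − 0.686. Then 46.2 x² + x − 9.714 = 0, giving x = 0.448 V (positive root), so V_GS = 1.13 V.
I_D = (V_DD − V_GS)/R = (10.4 − 1.13) / 27.2 = 0.341 mA.

I_D = 0.341 mA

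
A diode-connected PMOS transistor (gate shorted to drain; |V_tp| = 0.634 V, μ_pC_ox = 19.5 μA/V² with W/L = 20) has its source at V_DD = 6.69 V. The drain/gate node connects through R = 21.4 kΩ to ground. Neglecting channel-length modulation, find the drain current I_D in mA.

I_D = 0.232 mA

With gate tied to drain, V_SG = V_SD ≥ V_SG − |V_tp|, so the device is in saturation.
k_p = μ_pC_ox · (W/L) = 0.39 mA/V².
KCL at the drain: ½ k_p (V_SG − |V_tp|)² = (V_DD − V_SG)/R.
Let x = V_SG − 0.634. Then 4.17 x² + x − 6.056 = 0, giving x = 1.09 V (positive root), so V_SG = 1.72 V.
I_D = (V_DD − V_SG)/R = (6.69 − 1.72) / 21.4 = 0.232 mA.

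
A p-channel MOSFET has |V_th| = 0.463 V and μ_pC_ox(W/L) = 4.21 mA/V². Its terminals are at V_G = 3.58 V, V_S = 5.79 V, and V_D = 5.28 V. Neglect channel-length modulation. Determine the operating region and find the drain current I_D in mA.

Triode; I_D = 3.20 mA

V_SG = V_S − V_G = 5.79 − 3.58 = 2.21 V; V_SD = V_S − V_D = 5.79 − 5.28 = 0.51 V.
V_ov = V_SG − |V_th| = 2.21 − 0.463 = 1.75 V.
Since V_SD = 0.51 V < V_ov = 1.75 V, the device is in the triode region.
I_D = k_p [V_ov · V_SD − ½ V_SD²] = 4.21 × [1.75 × 0.51 − 0.5 × 0.51²] = 3.2 mA.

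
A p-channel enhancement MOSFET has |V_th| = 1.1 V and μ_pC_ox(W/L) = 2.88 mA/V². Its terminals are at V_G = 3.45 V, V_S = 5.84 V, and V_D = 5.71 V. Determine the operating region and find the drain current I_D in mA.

Triode; I_D = 0.459 mA

V_SG = V_S − V_G = 5.84 − 3.45 = 2.39 V; V_SD = V_S − V_D = 5.84 − 5.71 = 0.13 V.
V_ov = V_SG − |V_th| = 2.39 − 1.1 = 1.29 V.
Since V_SD = 0.13 V < V_ov = 1.29 V, the device is in the triode region.
I_D = k_p [V_ov · V_SD − ½ V_SD²] = 2.88 × [1.29 × 0.13 − 0.5 × 0.13²] = 0.459 mA.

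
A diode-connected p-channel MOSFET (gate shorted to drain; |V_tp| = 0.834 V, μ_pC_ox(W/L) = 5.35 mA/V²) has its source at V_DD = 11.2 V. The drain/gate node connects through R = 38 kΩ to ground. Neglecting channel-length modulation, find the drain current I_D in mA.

I_D = 0.265 mA

With gate tied to drain, V_SG = V_SD ≥ V_SG − |V_tp|, so the device is in saturation.
KCL at the drain: ½ k_p (V_SG − |V_tp|)² = (V_DD − V_SG)/R.
Let x = V_SG − 0.834. Then 102 x² + x − 10.37 = 0, giving x = 0.314 V (positive root), so V_SG = 1.15 V.
I_D = (V_DD − V_SG)/R = (11.2 − 1.15) / 38 = 0.265 mA.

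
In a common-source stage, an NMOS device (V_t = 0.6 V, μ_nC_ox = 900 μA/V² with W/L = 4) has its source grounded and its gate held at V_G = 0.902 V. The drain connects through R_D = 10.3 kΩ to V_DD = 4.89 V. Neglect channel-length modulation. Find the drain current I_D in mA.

I_D = 0.164 mA

V_GS = V_G = 0.902 V, so V_ov = 0.902 − 0.6 = 0.302 V.
k_n = μ_nC_ox · (W/L) = 3.6 mA/V².
Assume saturation: I_D = ½ k_n V_ov² = 0.5 × 3.6 × 0.302² = 0.164 mA, giving V_DS = V_DD − I_D R_D = 4.89 − 0.164 × 10.3 = 3.2 V.
V_DS = 3.2 V ≥ V_ov = 0.302 V, confirming saturation.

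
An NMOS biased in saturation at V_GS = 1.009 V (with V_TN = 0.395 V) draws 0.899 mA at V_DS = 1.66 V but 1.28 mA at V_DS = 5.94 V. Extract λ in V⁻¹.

With V_GS fixed, I_D ∝ (1 + λ V_DS) in saturation, so I_D2/I_D1 = (1 + λ V_DS2)/(1 + λ V_DS1).
1.28/0.899 = 1.424 = (1 + 5.94 λ)/(1 + 1.66 λ).
Solving: λ (I_D1 V_DS2 − I_D2 V_DS1) = I_D2 − I_D1, so λ = (1.28 − 0.899) / (0.899 × 5.94 − 1.28 × 1.66) = 0.381 / 3.22 = 0.118 V⁻¹.

λ = 0.118 V⁻¹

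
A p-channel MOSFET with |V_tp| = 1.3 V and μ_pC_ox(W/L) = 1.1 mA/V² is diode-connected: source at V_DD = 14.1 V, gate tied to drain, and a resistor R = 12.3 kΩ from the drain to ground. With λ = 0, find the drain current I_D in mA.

With gate tied to drain, V_SG = V_SD ≥ V_SG − |V_tp|, so the device is in saturation.
KCL at the drain: ½ k_p (V_SG − |V_tp|)² = (V_DD − V_SG)/R.
Let x = V_SG − 1.3. Then 6.77 x² + x − 12.8 = 0, giving x = 1.3 V (positive root), so V_SG = 2.6 V.
I_D = (V_DD − V_SG)/R = (14.1 − 2.6) / 12.3 = 0.935 mA.

I_D = 0.935 mA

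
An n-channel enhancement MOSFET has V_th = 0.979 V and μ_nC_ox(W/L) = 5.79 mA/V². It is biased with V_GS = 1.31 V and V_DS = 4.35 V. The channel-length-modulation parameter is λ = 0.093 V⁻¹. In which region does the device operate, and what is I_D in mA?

Saturation; I_D = 0.445 mA

V_ov = V_GS − V_th = 1.31 − 0.979 = 0.331 V.
Since V_DS = 4.35 V ≥ V_ov = 0.331 V, the device is in saturation.
I_D = ½ k_n V_ov² (1 + λ V_DS) = 0.5 × 5.79 × 0.331² × (1 + 0.093 × 4.35) = 0.445 mA.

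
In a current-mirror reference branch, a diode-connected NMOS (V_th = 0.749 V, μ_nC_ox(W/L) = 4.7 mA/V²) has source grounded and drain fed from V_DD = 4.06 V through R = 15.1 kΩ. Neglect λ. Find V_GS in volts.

V_GS = 1.04 V

With gate tied to drain, V_GS = V_DS ≥ V_GS − V_th, so the device is in saturation.
KCL at the drain: ½ k_n (V_GS − V_th)² = (V_DD − V_GS)/R.
Let x = V_GS − 0.749. Then 35.5 x² + x − 3.311 = 0, giving x = 0.292 V (positive root), so V_GS = 1.04 V.
I_D = (V_DD − V_GS)/R = (4.06 − 1.04) / 15.1 = 0.2 mA.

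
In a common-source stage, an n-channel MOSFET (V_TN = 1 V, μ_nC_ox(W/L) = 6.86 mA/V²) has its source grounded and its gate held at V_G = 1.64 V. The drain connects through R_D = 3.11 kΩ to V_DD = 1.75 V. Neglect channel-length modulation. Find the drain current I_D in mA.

V_GS = V_G = 1.64 V, so V_ov = 1.64 − 1 = 0.64 V.
Assume saturation: I_D = ½ k_n V_ov² = 0.5 × 6.86 × 0.64² = 1.4 mA, giving V_DS = V_DD − I_D R_D = 1.75 − 1.4 × 3.11 = -2.62 V.
But -2.62 V < V_ov = 0.64 V, so the device is actually in triode.
In triode I_D = k_n[V_ov V_DS − ½ V_DS²] and I_D = (V_DD − V_DS)/R_D. Equating: 10.7 V_DS² − 14.65 V_DS + 1.75 = 0, giving V_DS = 0.132 V (the root below V_ov).
I_D = (1.75 − 0.132) / 3.11 = 0.52 mA.

I_D = 0.520 mA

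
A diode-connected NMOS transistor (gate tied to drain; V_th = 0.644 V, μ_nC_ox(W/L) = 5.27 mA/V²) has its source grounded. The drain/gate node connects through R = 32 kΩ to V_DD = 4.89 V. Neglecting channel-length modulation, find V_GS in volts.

With gate tied to drain, V_GS = V_DS ≥ V_GS − V_th, so the device is in saturation.
KCL at the drain: ½ k_n (V_GS − V_th)² = (V_DD − V_GS)/R.
Let x = V_GS − 0.644. Then 84.3 x² + x − 4.246 = 0, giving x = 0.219 V (positive root), so V_GS = 0.863 V.
I_D = (V_DD − V_GS)/R = (4.89 − 0.863) / 32 = 0.126 mA.

V_GS = 0.863 V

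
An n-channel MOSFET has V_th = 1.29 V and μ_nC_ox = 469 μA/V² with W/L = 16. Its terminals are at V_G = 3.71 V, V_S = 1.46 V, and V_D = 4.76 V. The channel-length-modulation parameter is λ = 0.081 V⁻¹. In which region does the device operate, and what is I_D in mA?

Saturation; I_D = 4.38 mA

V_GS = V_G − V_S = 3.71 − 1.46 = 2.25 V; V_DS = V_D − V_S = 4.76 − 1.46 = 3.3 V.
k_n = μ_nC_ox · (W/L) = 7.504 mA/V².
V_ov = V_GS − V_th = 2.25 − 1.29 = 0.96 V.
Since V_DS = 3.3 V ≥ V_ov = 0.96 V, the device is in saturation.
I_D = ½ k_n V_ov² (1 + λ V_DS) = 0.5 × 7.504 × 0.96² × (1 + 0.081 × 3.3) = 4.38 mA.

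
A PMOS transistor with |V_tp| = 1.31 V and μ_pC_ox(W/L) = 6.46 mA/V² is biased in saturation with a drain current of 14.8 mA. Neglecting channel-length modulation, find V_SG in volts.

V_SG = 3.45 V

In saturation I_D = ½ k_p (V_SG − |V_tp|)², so V_SG − |V_tp| = √(2 I_D / k_p) = √(2 × 14.8 / 6.46) = 2.14 V.
V_SG = 1.31 + 2.14 = 3.45 V.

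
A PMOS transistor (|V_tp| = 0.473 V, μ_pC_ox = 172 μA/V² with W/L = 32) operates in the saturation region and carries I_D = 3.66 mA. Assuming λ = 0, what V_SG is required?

V_SG = 1.63 V

k_p = μ_pC_ox · (W/L) = 5.504 mA/V².
In saturation I_D = ½ k_p (V_SG − |V_tp|)², so V_SG − |V_tp| = √(2 I_D / k_p) = √(2 × 3.66 / 5.504) = 1.15 V.
V_SG = 0.473 + 1.15 = 1.63 V.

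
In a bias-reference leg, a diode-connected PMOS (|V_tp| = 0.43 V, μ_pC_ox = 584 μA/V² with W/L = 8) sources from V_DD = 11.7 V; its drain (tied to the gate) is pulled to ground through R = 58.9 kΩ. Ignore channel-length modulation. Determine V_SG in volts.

With gate tied to drain, V_SG = V_SD ≥ V_SG − |V_tp|, so the device is in saturation.
k_p = μ_pC_ox · (W/L) = 4.672 mA/V².
KCL at the drain: ½ k_p (V_SG − |V_tp|)² = (V_DD − V_SG)/R.
Let x = V_SG − 0.43. Then 138 x² + x − 11.27 = 0, giving x = 0.283 V (positive root), so V_SG = 0.713 V.
I_D = (V_DD − V_SG)/R = (11.7 − 0.713) / 58.9 = 0.187 mA.

V_SG = 0.713 V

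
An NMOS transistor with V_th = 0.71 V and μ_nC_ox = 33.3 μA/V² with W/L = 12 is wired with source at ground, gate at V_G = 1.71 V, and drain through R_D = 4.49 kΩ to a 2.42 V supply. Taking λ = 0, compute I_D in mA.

V_GS = V_G = 1.71 V, so V_ov = 1.71 − 0.71 = 1 V.
k_n = μ_nC_ox · (W/L) = 0.3996 mA/V².
Assume saturation: I_D = ½ k_n V_ov² = 0.5 × 0.3996 × 1² = 0.2 mA, giving V_DS = V_DD − I_D R_D = 2.42 − 0.2 × 4.49 = 1.52 V.
V_DS = 1.52 V ≥ V_ov = 1 V, confirming saturation.

I_D = 0.200 mA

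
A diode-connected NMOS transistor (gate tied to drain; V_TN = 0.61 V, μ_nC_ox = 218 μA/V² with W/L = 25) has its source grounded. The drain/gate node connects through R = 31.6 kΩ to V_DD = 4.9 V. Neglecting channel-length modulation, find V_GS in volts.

V_GS = 0.827 V

With gate tied to drain, V_GS = V_DS ≥ V_GS − V_TN, so the device is in saturation.
k_n = μ_nC_ox · (W/L) = 5.45 mA/V².
KCL at the drain: ½ k_n (V_GS − V_TN)² = (V_DD − V_GS)/R.
Let x = V_GS − 0.61. Then 86.1 x² + x − 4.29 = 0, giving x = 0.217 V (positive root), so V_GS = 0.827 V.
I_D = (V_DD − V_GS)/R = (4.9 − 0.827) / 31.6 = 0.129 mA.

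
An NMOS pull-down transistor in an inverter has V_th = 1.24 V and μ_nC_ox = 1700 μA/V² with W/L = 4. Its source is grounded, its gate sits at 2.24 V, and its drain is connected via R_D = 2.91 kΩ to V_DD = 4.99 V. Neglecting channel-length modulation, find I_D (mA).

V_GS = V_G = 2.24 V, so V_ov = 2.24 − 1.24 = 1 V.
k_n = μ_nC_ox · (W/L) = 6.8 mA/V².
Assume saturation: I_D = ½ k_n V_ov² = 0.5 × 6.8 × 1² = 3.4 mA, giving V_DS = V_DD − I_D R_D = 4.99 − 3.4 × 2.91 = -4.9 V.
But -4.9 V < V_ov = 1 V, so the device is actually in triode.
In triode I_D = k_n[V_ov V_DS − ½ V_DS²] and I_D = (V_DD − V_DS)/R_D. Equating: 9.89 V_DS² − 20.79 V_DS + 4.99 = 0, giving V_DS = 0.276 V (the root below V_ov).
I_D = (4.99 − 0.276) / 2.91 = 1.62 mA.

I_D = 1.62 mA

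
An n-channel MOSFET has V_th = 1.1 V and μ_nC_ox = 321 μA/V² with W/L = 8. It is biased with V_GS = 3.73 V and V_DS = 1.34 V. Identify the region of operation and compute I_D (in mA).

Triode; I_D = 6.74 mA

k_n = μ_nC_ox · (W/L) = 2.568 mA/V².
V_ov = V_GS − V_th = 3.73 − 1.1 = 2.63 V.
Since V_DS = 1.34 V < V_ov = 2.63 V, the device is in the triode region.
I_D = k_n [V_ov · V_DS − ½ V_DS²] = 2.568 × [2.63 × 1.34 − 0.5 × 1.34²] = 6.74 mA.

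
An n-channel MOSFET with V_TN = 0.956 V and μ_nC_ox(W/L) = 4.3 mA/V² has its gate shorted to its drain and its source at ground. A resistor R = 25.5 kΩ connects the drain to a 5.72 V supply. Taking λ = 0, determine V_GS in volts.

V_GS = 1.24 V

With gate tied to drain, V_GS = V_DS ≥ V_GS − V_TN, so the device is in saturation.
KCL at the drain: ½ k_n (V_GS − V_TN)² = (V_DD − V_GS)/R.
Let x = V_GS − 0.956. Then 54.8 x² + x − 4.764 = 0, giving x = 0.286 V (positive root), so V_GS = 1.24 V.
I_D = (V_DD − V_GS)/R = (5.72 − 1.24) / 25.5 = 0.176 mA.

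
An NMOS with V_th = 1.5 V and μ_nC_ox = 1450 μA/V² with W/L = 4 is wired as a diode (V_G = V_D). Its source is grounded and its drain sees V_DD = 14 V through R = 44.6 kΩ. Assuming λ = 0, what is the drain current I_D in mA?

I_D = 0.273 mA

With gate tied to drain, V_GS = V_DS ≥ V_GS − V_th, so the device is in saturation.
k_n = μ_nC_ox · (W/L) = 5.8 mA/V².
KCL at the drain: ½ k_n (V_GS − V_th)² = (V_DD − V_GS)/R.
Let x = V_GS − 1.5. Then 129 x² + x − 12.5 = 0, giving x = 0.307 V (positive root), so V_GS = 1.81 V.
I_D = (V_DD − V_GS)/R = (14 − 1.81) / 44.6 = 0.273 mA.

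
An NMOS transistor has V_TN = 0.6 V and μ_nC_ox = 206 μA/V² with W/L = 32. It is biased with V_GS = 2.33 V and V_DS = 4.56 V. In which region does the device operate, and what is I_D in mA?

Saturation; I_D = 9.86 mA

k_n = μ_nC_ox · (W/L) = 6.592 mA/V².
V_ov = V_GS − V_TN = 2.33 − 0.6 = 1.73 V.
Since V_DS = 4.56 V ≥ V_ov = 1.73 V, the device is in saturation.
I_D = ½ k_n V_ov² = 0.5 × 6.592 × 1.73² = 9.86 mA.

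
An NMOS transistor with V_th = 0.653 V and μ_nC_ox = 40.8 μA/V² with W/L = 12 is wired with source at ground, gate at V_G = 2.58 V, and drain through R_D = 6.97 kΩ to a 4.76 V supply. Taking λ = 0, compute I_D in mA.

I_D = 0.574 mA

V_GS = V_G = 2.58 V, so V_ov = 2.58 − 0.653 = 1.93 V.
k_n = μ_nC_ox · (W/L) = 0.4896 mA/V².
Assume saturation: I_D = ½ k_n V_ov² = 0.5 × 0.4896 × 1.93² = 0.909 mA, giving V_DS = V_DD − I_D R_D = 4.76 − 0.909 × 6.97 = -1.58 V.
But -1.58 V < V_ov = 1.93 V, so the device is actually in triode.
In triode I_D = k_n[V_ov V_DS − ½ V_DS²] and I_D = (V_DD − V_DS)/R_D. Equating: 1.71 V_DS² − 7.576 V_DS + 4.76 = 0, giving V_DS = 0.758 V (the root below V_ov).
I_D = (4.76 − 0.758) / 6.97 = 0.574 mA.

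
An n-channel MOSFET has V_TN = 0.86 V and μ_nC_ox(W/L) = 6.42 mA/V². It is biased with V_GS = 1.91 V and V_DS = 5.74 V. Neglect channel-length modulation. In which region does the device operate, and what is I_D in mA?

V_ov = V_GS − V_TN = 1.91 − 0.86 = 1.05 V.
Since V_DS = 5.74 V ≥ V_ov = 1.05 V, the device is in saturation.
I_D = ½ k_n V_ov² = 0.5 × 6.42 × 1.05² = 3.54 mA.

Saturation; I_D = 3.54 mA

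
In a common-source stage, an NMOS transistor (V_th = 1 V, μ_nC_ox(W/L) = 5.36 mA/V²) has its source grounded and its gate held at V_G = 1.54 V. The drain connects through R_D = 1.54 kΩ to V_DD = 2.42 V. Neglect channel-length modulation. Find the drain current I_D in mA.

I_D = 0.781 mA

V_GS = V_G = 1.54 V, so V_ov = 1.54 − 1 = 0.54 V.
Assume saturation: I_D = ½ k_n V_ov² = 0.5 × 5.36 × 0.54² = 0.781 mA, giving V_DS = V_DD − I_D R_D = 2.42 − 0.781 × 1.54 = 1.22 V.
V_DS = 1.22 V ≥ V_ov = 0.54 V, confirming saturation.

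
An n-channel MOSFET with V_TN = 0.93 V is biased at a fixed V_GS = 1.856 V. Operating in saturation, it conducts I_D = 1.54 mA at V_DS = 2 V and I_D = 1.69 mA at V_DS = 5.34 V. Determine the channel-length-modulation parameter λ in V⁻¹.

With V_GS fixed, I_D ∝ (1 + λ V_DS) in saturation, so I_D2/I_D1 = (1 + λ V_DS2)/(1 + λ V_DS1).
1.69/1.54 = 1.097 = (1 + 5.34 λ)/(1 + 2 λ).
Solving: λ (I_D1 V_DS2 − I_D2 V_DS1) = I_D2 − I_D1, so λ = (1.69 − 1.54) / (1.54 × 5.34 − 1.69 × 2) = 0.15 / 4.84 = 0.031 V⁻¹.

λ = 0.0310 V⁻¹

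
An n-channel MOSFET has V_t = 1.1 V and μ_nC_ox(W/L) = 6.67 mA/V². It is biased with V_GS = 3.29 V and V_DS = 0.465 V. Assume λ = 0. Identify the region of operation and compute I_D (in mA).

Triode; I_D = 6.07 mA

V_ov = V_GS − V_t = 3.29 − 1.1 = 2.19 V.
Since V_DS = 0.465 V < V_ov = 2.19 V, the device is in the triode region.
I_D = k_n [V_ov · V_DS − ½ V_DS²] = 6.67 × [2.19 × 0.465 − 0.5 × 0.465²] = 6.07 mA.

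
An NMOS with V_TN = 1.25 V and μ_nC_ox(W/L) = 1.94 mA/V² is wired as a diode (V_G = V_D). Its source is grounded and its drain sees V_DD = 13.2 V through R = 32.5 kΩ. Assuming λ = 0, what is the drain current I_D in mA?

I_D = 0.349 mA

With gate tied to drain, V_GS = V_DS ≥ V_GS − V_TN, so the device is in saturation.
KCL at the drain: ½ k_n (V_GS − V_TN)² = (V_DD − V_GS)/R.
Let x = V_GS − 1.25. Then 31.5 x² + x − 11.95 = 0, giving x = 0.6 V (positive root), so V_GS = 1.85 V.
I_D = (V_DD − V_GS)/R = (13.2 − 1.85) / 32.5 = 0.349 mA.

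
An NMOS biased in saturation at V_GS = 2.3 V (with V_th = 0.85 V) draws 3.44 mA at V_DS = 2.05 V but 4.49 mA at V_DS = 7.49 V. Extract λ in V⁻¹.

λ = 0.0634 V⁻¹

With V_GS fixed, I_D ∝ (1 + λ V_DS) in saturation, so I_D2/I_D1 = (1 + λ V_DS2)/(1 + λ V_DS1).
4.49/3.44 = 1.305 = (1 + 7.49 λ)/(1 + 2.05 λ).
Solving: λ (I_D1 V_DS2 − I_D2 V_DS1) = I_D2 − I_D1, so λ = (4.49 − 3.44) / (3.44 × 7.49 − 4.49 × 2.05) = 1.05 / 16.6 = 0.0634 V⁻¹.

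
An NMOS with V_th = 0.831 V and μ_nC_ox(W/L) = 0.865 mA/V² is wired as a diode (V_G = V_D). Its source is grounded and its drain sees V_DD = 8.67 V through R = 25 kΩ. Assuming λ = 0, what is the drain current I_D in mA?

I_D = 0.281 mA

With gate tied to drain, V_GS = V_DS ≥ V_GS − V_th, so the device is in saturation.
KCL at the drain: ½ k_n (V_GS − V_th)² = (V_DD − V_GS)/R.
Let x = V_GS − 0.831. Then 10.8 x² + x − 7.839 = 0, giving x = 0.806 V (positive root), so V_GS = 1.64 V.
I_D = (V_DD − V_GS)/R = (8.67 − 1.64) / 25 = 0.281 mA.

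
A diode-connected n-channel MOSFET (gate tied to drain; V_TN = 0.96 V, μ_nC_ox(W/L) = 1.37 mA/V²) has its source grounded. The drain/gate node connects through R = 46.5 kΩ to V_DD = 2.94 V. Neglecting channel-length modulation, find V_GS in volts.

V_GS = 1.19 V

With gate tied to drain, V_GS = V_DS ≥ V_GS − V_TN, so the device is in saturation.
KCL at the drain: ½ k_n (V_GS − V_TN)² = (V_DD − V_GS)/R.
Let x = V_GS − 0.96. Then 31.9 x² + x − 1.98 = 0, giving x = 0.234 V (positive root), so V_GS = 1.19 V.
I_D = (V_DD − V_GS)/R = (2.94 − 1.19) / 46.5 = 0.0375 mA.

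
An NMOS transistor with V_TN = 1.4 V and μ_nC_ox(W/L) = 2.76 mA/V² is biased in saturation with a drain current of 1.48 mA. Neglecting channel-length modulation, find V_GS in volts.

In saturation I_D = ½ k_n (V_GS − V_TN)², so V_GS − V_TN = √(2 I_D / k_n) = √(2 × 1.48 / 2.76) = 1.04 V.
V_GS = 1.4 + 1.04 = 2.44 V.

V_GS = 2.44 V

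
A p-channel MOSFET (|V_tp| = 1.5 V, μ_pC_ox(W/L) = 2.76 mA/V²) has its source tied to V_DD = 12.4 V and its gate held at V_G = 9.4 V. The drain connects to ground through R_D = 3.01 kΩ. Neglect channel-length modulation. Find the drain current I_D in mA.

V_SG = V_DD − V_G = 12.4 − 9.4 = 3 V, so V_ov = 3 − 1.5 = 1.5 V.
Assume saturation: I_D = ½ k_p V_ov² = 0.5 × 2.76 × 1.5² = 3.1 mA, giving V_SD = V_DD − I_D R_D = 12.4 − 3.1 × 3.01 = 3.05 V.
V_SD = 3.05 V ≥ V_ov = 1.5 V, confirming saturation.

I_D = 3.10 mA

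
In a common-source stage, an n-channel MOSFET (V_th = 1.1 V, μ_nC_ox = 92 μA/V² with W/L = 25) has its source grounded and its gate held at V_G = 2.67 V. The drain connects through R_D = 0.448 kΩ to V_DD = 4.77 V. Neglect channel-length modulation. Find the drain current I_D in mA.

V_GS = V_G = 2.67 V, so V_ov = 2.67 − 1.1 = 1.57 V.
k_n = μ_nC_ox · (W/L) = 2.3 mA/V².
Assume saturation: I_D = ½ k_n V_ov² = 0.5 × 2.3 × 1.57² = 2.83 mA, giving V_DS = V_DD − I_D R_D = 4.77 − 2.83 × 0.448 = 3.5 V.
V_DS = 3.5 V ≥ V_ov = 1.57 V, confirming saturation.

I_D = 2.83 mA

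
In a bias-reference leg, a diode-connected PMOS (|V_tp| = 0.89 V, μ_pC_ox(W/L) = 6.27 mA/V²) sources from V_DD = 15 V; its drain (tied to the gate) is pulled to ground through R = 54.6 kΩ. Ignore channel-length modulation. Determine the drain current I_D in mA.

With gate tied to drain, V_SG = V_SD ≥ V_SG − |V_tp|, so the device is in saturation.
KCL at the drain: ½ k_p (V_SG − |V_tp|)² = (V_DD − V_SG)/R.
Let x = V_SG − 0.89. Then 171 x² + x − 14.11 = 0, giving x = 0.284 V (positive root), so V_SG = 1.17 V.
I_D = (V_DD − V_SG)/R = (15 − 1.17) / 54.6 = 0.253 mA.

I_D = 0.253 mA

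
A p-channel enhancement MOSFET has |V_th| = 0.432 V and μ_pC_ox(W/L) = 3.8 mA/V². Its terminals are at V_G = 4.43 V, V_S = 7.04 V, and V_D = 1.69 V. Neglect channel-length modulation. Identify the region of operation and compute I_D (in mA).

Saturation; I_D = 9.01 mA

V_SG = V_S − V_G = 7.04 − 4.43 = 2.61 V; V_SD = V_S − V_D = 7.04 − 1.69 = 5.35 V.
V_ov = V_SG − |V_th| = 2.61 − 0.432 = 2.18 V.
Since V_SD = 5.35 V ≥ V_ov = 2.18 V, the device is in saturation.
I_D = ½ k_p V_ov² = 0.5 × 3.8 × 2.18² = 9.01 mA.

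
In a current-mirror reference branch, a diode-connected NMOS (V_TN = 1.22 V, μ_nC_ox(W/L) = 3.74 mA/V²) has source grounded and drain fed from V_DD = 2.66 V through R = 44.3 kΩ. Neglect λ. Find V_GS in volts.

V_GS = 1.35 V

With gate tied to drain, V_GS = V_DS ≥ V_GS − V_TN, so the device is in saturation.
KCL at the drain: ½ k_n (V_GS − V_TN)² = (V_DD − V_GS)/R.
Let x = V_GS − 1.22. Then 82.8 x² + x − 1.44 = 0, giving x = 0.126 V (positive root), so V_GS = 1.35 V.
I_D = (V_DD − V_GS)/R = (2.66 − 1.35) / 44.3 = 0.0297 mA.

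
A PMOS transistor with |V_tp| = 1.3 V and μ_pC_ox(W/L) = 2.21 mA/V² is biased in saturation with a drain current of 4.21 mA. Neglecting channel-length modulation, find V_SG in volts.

In saturation I_D = ½ k_p (V_SG − |V_tp|)², so V_SG − |V_tp| = √(2 I_D / k_p) = √(2 × 4.21 / 2.21) = 1.95 V.
V_SG = 1.3 + 1.95 = 3.25 V.

V_SG = 3.25 V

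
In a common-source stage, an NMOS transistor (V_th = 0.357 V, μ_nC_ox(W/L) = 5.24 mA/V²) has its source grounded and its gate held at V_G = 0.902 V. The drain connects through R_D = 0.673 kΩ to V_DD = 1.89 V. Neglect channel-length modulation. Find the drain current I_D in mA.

I_D = 0.778 mA

V_GS = V_G = 0.902 V, so V_ov = 0.902 − 0.357 = 0.545 V.
Assume saturation: I_D = ½ k_n V_ov² = 0.5 × 5.24 × 0.545² = 0.778 mA, giving V_DS = V_DD − I_D R_D = 1.89 − 0.778 × 0.673 = 1.37 V.
V_DS = 1.37 V ≥ V_ov = 0.545 V, confirming saturation.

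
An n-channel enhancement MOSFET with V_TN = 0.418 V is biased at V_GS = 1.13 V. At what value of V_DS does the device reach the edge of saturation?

The boundary between triode and saturation is V_DS = V_GS − V_TN = V_ov.
V_ov = 1.13 − 0.418 = 0.712 V.

V_DS,sat = 0.712 V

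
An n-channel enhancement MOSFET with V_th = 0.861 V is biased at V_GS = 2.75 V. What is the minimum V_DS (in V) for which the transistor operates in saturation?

V_DS,sat = 1.89 V

The boundary between triode and saturation is V_DS = V_GS − V_th = V_ov.
V_ov = 2.75 − 0.861 = 1.89 V.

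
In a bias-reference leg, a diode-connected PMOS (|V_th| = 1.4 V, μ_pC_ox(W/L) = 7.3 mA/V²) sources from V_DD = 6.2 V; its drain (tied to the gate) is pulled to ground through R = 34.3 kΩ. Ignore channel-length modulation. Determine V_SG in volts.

V_SG = 1.59 V

With gate tied to drain, V_SG = V_SD ≥ V_SG − |V_th|, so the device is in saturation.
KCL at the drain: ½ k_p (V_SG − |V_th|)² = (V_DD − V_SG)/R.
Let x = V_SG − 1.4. Then 125 x² + x − 4.8 = 0, giving x = 0.192 V (positive root), so V_SG = 1.59 V.
I_D = (V_DD − V_SG)/R = (6.2 − 1.59) / 34.3 = 0.134 mA.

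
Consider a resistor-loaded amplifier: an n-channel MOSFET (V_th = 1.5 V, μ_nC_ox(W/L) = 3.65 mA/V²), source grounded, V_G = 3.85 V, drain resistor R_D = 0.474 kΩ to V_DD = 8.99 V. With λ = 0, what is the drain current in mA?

I_D = 10.1 mA

V_GS = V_G = 3.85 V, so V_ov = 3.85 − 1.5 = 2.35 V.
Assume saturation: I_D = ½ k_n V_ov² = 0.5 × 3.65 × 2.35² = 10.1 mA, giving V_DS = V_DD − I_D R_D = 8.99 − 10.1 × 0.474 = 4.21 V.
V_DS = 4.21 V ≥ V_ov = 2.35 V, confirming saturation.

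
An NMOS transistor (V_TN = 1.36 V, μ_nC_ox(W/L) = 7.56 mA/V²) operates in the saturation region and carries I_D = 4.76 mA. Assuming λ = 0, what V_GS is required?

V_GS = 2.48 V

In saturation I_D = ½ k_n (V_GS − V_TN)², so V_GS − V_TN = √(2 I_D / k_n) = √(2 × 4.76 / 7.56) = 1.12 V.
V_GS = 1.36 + 1.12 = 2.48 V.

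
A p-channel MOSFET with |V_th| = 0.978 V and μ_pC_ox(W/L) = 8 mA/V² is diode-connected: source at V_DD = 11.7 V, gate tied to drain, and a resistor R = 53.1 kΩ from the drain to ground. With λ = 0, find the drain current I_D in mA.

With gate tied to drain, V_SG = V_SD ≥ V_SG − |V_th|, so the device is in saturation.
KCL at the drain: ½ k_p (V_SG − |V_th|)² = (V_DD − V_SG)/R.
Let x = V_SG − 0.978. Then 212 x² + x − 10.72 = 0, giving x = 0.222 V (positive root), so V_SG = 1.2 V.
I_D = (V_DD − V_SG)/R = (11.7 − 1.2) / 53.1 = 0.198 mA.

I_D = 0.198 mA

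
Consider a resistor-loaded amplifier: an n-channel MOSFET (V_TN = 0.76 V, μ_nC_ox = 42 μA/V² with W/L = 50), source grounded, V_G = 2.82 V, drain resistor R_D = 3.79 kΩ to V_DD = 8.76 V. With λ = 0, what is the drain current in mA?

V_GS = V_G = 2.82 V, so V_ov = 2.82 − 0.76 = 2.06 V.
k_n = μ_nC_ox · (W/L) = 2.1 mA/V².
Assume saturation: I_D = ½ k_n V_ov² = 0.5 × 2.1 × 2.06² = 4.46 mA, giving V_DS = V_DD − I_D R_D = 8.76 − 4.46 × 3.79 = -8.13 V.
But -8.13 V < V_ov = 2.06 V, so the device is actually in triode.
In triode I_D = k_n[V_ov V_DS − ½ V_DS²] and I_D = (V_DD − V_DS)/R_D. Equating: 3.98 V_DS² − 17.4 V_DS + 8.76 = 0, giving V_DS = 0.581 V (the root below V_ov).
I_D = (8.76 − 0.581) / 3.79 = 2.16 mA.

I_D = 2.16 mA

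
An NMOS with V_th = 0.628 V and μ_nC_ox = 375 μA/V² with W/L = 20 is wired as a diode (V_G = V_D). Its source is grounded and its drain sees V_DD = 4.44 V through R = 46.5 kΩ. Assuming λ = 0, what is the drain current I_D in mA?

With gate tied to drain, V_GS = V_DS ≥ V_GS − V_th, so the device is in saturation.
k_n = μ_nC_ox · (W/L) = 7.5 mA/V².
KCL at the drain: ½ k_n (V_GS − V_th)² = (V_DD − V_GS)/R.
Let x = V_GS − 0.628. Then 174 x² + x − 3.812 = 0, giving x = 0.145 V (positive root), so V_GS = 0.773 V.
I_D = (V_DD − V_GS)/R = (4.44 − 0.773) / 46.5 = 0.0789 mA.

I_D = 0.0789 mA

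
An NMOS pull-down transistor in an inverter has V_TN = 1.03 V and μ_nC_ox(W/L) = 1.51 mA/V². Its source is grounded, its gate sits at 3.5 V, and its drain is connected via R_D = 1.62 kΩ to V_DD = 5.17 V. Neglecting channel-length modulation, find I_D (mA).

V_GS = V_G = 3.5 V, so V_ov = 3.5 − 1.03 = 2.47 V.
Assume saturation: I_D = ½ k_n V_ov² = 0.5 × 1.51 × 2.47² = 4.61 mA, giving V_DS = V_DD − I_D R_D = 5.17 − 4.61 × 1.62 = -2.29 V.
But -2.29 V < V_ov = 2.47 V, so the device is actually in triode.
In triode I_D = k_n[V_ov V_DS − ½ V_DS²] and I_D = (V_DD − V_DS)/R_D. Equating: 1.22 V_DS² − 7.042 V_DS + 5.17 = 0, giving V_DS = 0.864 V (the root below V_ov).
I_D = (5.17 − 0.864) / 1.62 = 2.66 mA.

I_D = 2.66 mA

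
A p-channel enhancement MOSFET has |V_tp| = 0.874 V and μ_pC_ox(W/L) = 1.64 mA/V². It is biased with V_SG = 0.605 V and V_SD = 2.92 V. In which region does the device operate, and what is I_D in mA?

V_SG = 0.605 V < |V_tp| = 0.874 V, so the transistor is in cutoff.

Cutoff; I_D = 0 mA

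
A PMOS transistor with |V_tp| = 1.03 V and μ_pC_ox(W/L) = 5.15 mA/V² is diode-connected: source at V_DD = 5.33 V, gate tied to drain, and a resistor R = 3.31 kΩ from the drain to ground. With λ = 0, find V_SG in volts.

V_SG = 1.68 V

With gate tied to drain, V_SG = V_SD ≥ V_SG − |V_tp|, so the device is in saturation.
KCL at the drain: ½ k_p (V_SG − |V_tp|)² = (V_DD − V_SG)/R.
Let x = V_SG − 1.03. Then 8.52 x² + x − 4.3 = 0, giving x = 0.654 V (positive root), so V_SG = 1.68 V.
I_D = (V_DD − V_SG)/R = (5.33 − 1.68) / 3.31 = 1.1 mA.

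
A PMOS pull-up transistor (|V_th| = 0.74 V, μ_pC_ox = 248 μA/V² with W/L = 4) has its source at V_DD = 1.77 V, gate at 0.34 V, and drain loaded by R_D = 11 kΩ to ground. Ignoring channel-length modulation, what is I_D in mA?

V_SG = V_DD − V_G = 1.77 − 0.34 = 1.43 V, so V_ov = 1.43 − 0.74 = 0.69 V.
k_p = μ_pC_ox · (W/L) = 0.992 mA/V².
Assume saturation: I_D = ½ k_p V_ov² = 0.5 × 0.992 × 0.69² = 0.236 mA, giving V_SD = V_DD − I_D R_D = 1.77 − 0.236 × 11 = -0.828 V.
But -0.828 V < V_ov = 0.69 V, so the device is actually in triode.
In triode I_D = k_p[V_ov V_SD − ½ V_SD²] and I_D = (V_DD − V_SD)/R_D. Equating: 5.46 V_SD² − 8.529 V_SD + 1.77 = 0, giving V_SD = 0.246 V (the root below V_ov).
I_D = (1.77 − 0.246) / 11 = 0.139 mA.

I_D = 0.139 mA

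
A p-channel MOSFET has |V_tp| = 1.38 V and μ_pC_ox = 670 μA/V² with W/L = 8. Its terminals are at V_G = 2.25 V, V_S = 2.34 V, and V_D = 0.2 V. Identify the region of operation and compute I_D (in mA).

Cutoff; I_D = 0 mA

V_SG = V_S − V_G = 2.34 − 2.25 = 0.09 V; V_SD = V_S − V_D = 2.34 − 0.2 = 2.14 V.
V_SG = 0.09 V < |V_tp| = 1.38 V, so the transistor is in cutoff.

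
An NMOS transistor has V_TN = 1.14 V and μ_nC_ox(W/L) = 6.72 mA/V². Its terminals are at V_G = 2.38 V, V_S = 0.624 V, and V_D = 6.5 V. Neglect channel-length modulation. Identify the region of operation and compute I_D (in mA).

Saturation; I_D = 1.27 mA

V_GS = V_G − V_S = 2.38 − 0.624 = 1.76 V; V_DS = V_D − V_S = 6.5 − 0.624 = 5.88 V.
V_ov = V_GS − V_TN = 1.76 − 1.14 = 0.616 V.
Since V_DS = 5.88 V ≥ V_ov = 0.616 V, the device is in saturation.
I_D = ½ k_n V_ov² = 0.5 × 6.72 × 0.616² = 1.27 mA.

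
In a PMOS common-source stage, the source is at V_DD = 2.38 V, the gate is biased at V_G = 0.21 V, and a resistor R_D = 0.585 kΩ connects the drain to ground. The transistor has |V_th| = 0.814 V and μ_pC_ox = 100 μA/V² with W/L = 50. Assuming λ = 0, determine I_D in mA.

I_D = 3.08 mA

V_SG = V_DD − V_G = 2.38 − 0.21 = 2.17 V, so V_ov = 2.17 − 0.814 = 1.36 V.
k_p = μ_pC_ox · (W/L) = 5 mA/V².
Assume saturation: I_D = ½ k_p V_ov² = 0.5 × 5 × 1.36² = 4.6 mA, giving V_SD = V_DD − I_D R_D = 2.38 − 4.6 × 0.585 = -0.309 V.
But -0.309 V < V_ov = 1.36 V, so the device is actually in triode.
In triode I_D = k_p[V_ov V_SD − ½ V_SD²] and I_D = (V_DD − V_SD)/R_D. Equating: 1.46 V_SD² − 4.966 V_SD + 2.38 = 0, giving V_SD = 0.577 V (the root below V_ov).
I_D = (2.38 − 0.577) / 0.585 = 3.08 mA.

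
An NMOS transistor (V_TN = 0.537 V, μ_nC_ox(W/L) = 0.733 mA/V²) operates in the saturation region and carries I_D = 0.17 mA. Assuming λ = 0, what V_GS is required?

In saturation I_D = ½ k_n (V_GS − V_TN)², so V_GS − V_TN = √(2 I_D / k_n) = √(2 × 0.17 / 0.733) = 0.681 V.
V_GS = 0.537 + 0.681 = 1.22 V.

V_GS = 1.22 V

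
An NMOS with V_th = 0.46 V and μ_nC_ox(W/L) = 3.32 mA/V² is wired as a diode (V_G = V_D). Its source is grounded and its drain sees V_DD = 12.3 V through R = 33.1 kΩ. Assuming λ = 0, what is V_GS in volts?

With gate tied to drain, V_GS = V_DS ≥ V_GS − V_th, so the device is in saturation.
KCL at the drain: ½ k_n (V_GS − V_th)² = (V_DD − V_GS)/R.
Let x = V_GS − 0.46. Then 54.9 x² + x − 11.84 = 0, giving x = 0.455 V (positive root), so V_GS = 0.915 V.
I_D = (V_DD − V_GS)/R = (12.3 − 0.915) / 33.1 = 0.344 mA.

V_GS = 0.915 V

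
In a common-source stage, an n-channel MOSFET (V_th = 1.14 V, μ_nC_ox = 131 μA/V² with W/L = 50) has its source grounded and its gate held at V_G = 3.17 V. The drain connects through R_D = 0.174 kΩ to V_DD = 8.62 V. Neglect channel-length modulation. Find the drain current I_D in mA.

I_D = 13.5 mA

V_GS = V_G = 3.17 V, so V_ov = 3.17 − 1.14 = 2.03 V.
k_n = μ_nC_ox · (W/L) = 6.55 mA/V².
Assume saturation: I_D = ½ k_n V_ov² = 0.5 × 6.55 × 2.03² = 13.5 mA, giving V_DS = V_DD − I_D R_D = 8.62 − 13.5 × 0.174 = 6.27 V.
V_DS = 6.27 V ≥ V_ov = 2.03 V, confirming saturation.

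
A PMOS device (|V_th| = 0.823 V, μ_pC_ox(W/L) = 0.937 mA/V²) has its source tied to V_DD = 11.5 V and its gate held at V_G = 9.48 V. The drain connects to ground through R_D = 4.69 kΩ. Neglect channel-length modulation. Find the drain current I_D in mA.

I_D = 0.671 mA

V_SG = V_DD − V_G = 11.5 − 9.48 = 2.02 V, so V_ov = 2.02 − 0.823 = 1.2 V.
Assume saturation: I_D = ½ k_p V_ov² = 0.5 × 0.937 × 1.2² = 0.671 mA, giving V_SD = V_DD − I_D R_D = 11.5 − 0.671 × 4.69 = 8.35 V.
V_SD = 8.35 V ≥ V_ov = 1.2 V, confirming saturation.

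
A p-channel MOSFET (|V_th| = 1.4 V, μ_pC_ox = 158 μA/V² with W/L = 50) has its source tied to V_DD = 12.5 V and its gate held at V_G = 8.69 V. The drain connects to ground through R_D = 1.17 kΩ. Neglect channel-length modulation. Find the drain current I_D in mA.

V_SG = V_DD − V_G = 12.5 − 8.69 = 3.81 V, so V_ov = 3.81 − 1.4 = 2.41 V.
k_p = μ_pC_ox · (W/L) = 7.9 mA/V².
Assume saturation: I_D = ½ k_p V_ov² = 0.5 × 7.9 × 2.41² = 22.9 mA, giving V_SD = V_DD − I_D R_D = 12.5 − 22.9 × 1.17 = -14.3 V.
But -14.3 V < V_ov = 2.41 V, so the device is actually in triode.
In triode I_D = k_p[V_ov V_SD − ½ V_SD²] and I_D = (V_DD − V_SD)/R_D. Equating: 4.62 V_SD² − 23.28 V_SD + 12.5 = 0, giving V_SD = 0.611 V (the root below V_ov).
I_D = (12.5 − 0.611) / 1.17 = 10.2 mA.

I_D = 10.2 mA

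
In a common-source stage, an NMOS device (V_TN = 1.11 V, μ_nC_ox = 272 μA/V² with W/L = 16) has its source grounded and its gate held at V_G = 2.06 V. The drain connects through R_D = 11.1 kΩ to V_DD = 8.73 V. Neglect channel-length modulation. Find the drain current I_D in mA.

I_D = 0.768 mA

V_GS = V_G = 2.06 V, so V_ov = 2.06 − 1.11 = 0.95 V.
k_n = μ_nC_ox · (W/L) = 4.352 mA/V².
Assume saturation: I_D = ½ k_n V_ov² = 0.5 × 4.352 × 0.95² = 1.96 mA, giving V_DS = V_DD − I_D R_D = 8.73 − 1.96 × 11.1 = -13.1 V.
But -13.1 V < V_ov = 0.95 V, so the device is actually in triode.
In triode I_D = k_n[V_ov V_DS − ½ V_DS²] and I_D = (V_DD − V_DS)/R_D. Equating: 24.2 V_DS² − 46.89 V_DS + 8.73 = 0, giving V_DS = 0.209 V (the root below V_ov).
I_D = (8.73 − 0.209) / 11.1 = 0.768 mA.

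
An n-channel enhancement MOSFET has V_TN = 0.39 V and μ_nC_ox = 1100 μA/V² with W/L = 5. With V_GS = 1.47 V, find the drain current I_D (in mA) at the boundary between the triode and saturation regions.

I_D = 3.21 mA

At the boundary V_DS = V_ov = V_GS − V_TN = 1.47 − 0.39 = 1.08 V.
k_n = μ_nC_ox · (W/L) = 5.5 mA/V².
I_D = ½ k_n V_ov² = 0.5 × 5.5 × 1.08² = 3.21 mA.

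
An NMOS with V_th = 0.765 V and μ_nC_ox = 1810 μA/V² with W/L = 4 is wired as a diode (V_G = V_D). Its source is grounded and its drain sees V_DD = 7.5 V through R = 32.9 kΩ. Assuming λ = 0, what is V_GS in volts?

V_GS = 0.999 V

With gate tied to drain, V_GS = V_DS ≥ V_GS − V_th, so the device is in saturation.
k_n = μ_nC_ox · (W/L) = 7.24 mA/V².
KCL at the drain: ½ k_n (V_GS − V_th)² = (V_DD − V_GS)/R.
Let x = V_GS − 0.765. Then 119 x² + x − 6.735 = 0, giving x = 0.234 V (positive root), so V_GS = 0.999 V.
I_D = (V_DD − V_GS)/R = (7.5 − 0.999) / 32.9 = 0.198 mA.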